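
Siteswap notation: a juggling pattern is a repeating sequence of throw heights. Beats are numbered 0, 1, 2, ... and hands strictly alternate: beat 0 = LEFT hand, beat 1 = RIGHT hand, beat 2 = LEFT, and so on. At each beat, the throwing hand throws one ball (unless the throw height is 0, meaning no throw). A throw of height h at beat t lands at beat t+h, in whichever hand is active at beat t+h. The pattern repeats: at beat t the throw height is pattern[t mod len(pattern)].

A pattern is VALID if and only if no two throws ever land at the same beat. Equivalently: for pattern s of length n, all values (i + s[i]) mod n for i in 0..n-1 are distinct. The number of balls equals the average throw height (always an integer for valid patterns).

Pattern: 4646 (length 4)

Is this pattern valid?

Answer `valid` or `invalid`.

Answer: valid

Derivation:
i=0: (i + s[i]) mod n = (0 + 4) mod 4 = 0
i=1: (i + s[i]) mod n = (1 + 6) mod 4 = 3
i=2: (i + s[i]) mod n = (2 + 4) mod 4 = 2
i=3: (i + s[i]) mod n = (3 + 6) mod 4 = 1
Residues: [0, 3, 2, 1], distinct: True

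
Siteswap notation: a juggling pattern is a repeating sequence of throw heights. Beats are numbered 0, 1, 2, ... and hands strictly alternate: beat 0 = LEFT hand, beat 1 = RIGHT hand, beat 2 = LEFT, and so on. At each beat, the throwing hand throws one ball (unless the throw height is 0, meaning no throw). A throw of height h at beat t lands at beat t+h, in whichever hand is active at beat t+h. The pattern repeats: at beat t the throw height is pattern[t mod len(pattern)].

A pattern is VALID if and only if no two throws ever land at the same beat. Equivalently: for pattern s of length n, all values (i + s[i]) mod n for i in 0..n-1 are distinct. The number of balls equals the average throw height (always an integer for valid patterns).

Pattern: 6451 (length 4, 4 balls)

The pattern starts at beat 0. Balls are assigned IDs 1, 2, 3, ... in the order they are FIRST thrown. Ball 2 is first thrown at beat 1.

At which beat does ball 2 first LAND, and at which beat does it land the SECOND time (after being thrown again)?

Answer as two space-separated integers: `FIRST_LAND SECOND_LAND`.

Answer: 5 9

Derivation:
Beat 0 (L): throw ball1 h=6 -> lands@6:L; in-air after throw: [b1@6:L]
Beat 1 (R): throw ball2 h=4 -> lands@5:R; in-air after throw: [b2@5:R b1@6:L]
Beat 2 (L): throw ball3 h=5 -> lands@7:R; in-air after throw: [b2@5:R b1@6:L b3@7:R]
Beat 3 (R): throw ball4 h=1 -> lands@4:L; in-air after throw: [b4@4:L b2@5:R b1@6:L b3@7:R]
Beat 4 (L): throw ball4 h=6 -> lands@10:L; in-air after throw: [b2@5:R b1@6:L b3@7:R b4@10:L]
Beat 5 (R): throw ball2 h=4 -> lands@9:R; in-air after throw: [b1@6:L b3@7:R b2@9:R b4@10:L]
Beat 6 (L): throw ball1 h=5 -> lands@11:R; in-air after throw: [b3@7:R b2@9:R b4@10:L b1@11:R]
Beat 7 (R): throw ball3 h=1 -> lands@8:L; in-air after throw: [b3@8:L b2@9:R b4@10:L b1@11:R]
Beat 8 (L): throw ball3 h=6 -> lands@14:L; in-air after throw: [b2@9:R b4@10:L b1@11:R b3@14:L]
Beat 9 (R): throw ball2 h=4 -> lands@13:R; in-air after throw: [b4@10:L b1@11:R b2@13:R b3@14:L]
Ball 2: thrown@1 h=4 -> first land @5; rethrown@5 h=4 -> second land @9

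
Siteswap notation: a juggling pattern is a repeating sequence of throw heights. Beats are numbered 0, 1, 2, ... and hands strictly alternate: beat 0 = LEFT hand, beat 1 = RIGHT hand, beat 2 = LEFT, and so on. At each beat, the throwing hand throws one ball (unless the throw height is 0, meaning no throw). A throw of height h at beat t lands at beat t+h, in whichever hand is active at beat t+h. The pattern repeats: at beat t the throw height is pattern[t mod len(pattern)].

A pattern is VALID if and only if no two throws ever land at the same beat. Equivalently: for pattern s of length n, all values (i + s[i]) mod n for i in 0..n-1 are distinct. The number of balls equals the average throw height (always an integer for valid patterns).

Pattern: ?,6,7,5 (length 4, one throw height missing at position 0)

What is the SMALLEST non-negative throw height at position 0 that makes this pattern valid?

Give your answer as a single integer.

Answer: 2

Derivation:
i=0: s[i]=? (unknown)
i=1: (1 + 6) mod 4 = 3
i=2: (2 + 7) mod 4 = 1
i=3: (3 + 5) mod 4 = 0
Known residues: [0, 1, 3]; need a permutation of 0..3, so missing residue r = 2
Need (0 + s) mod 4 = 2; smallest s = (2 - 0) mod 4 = 2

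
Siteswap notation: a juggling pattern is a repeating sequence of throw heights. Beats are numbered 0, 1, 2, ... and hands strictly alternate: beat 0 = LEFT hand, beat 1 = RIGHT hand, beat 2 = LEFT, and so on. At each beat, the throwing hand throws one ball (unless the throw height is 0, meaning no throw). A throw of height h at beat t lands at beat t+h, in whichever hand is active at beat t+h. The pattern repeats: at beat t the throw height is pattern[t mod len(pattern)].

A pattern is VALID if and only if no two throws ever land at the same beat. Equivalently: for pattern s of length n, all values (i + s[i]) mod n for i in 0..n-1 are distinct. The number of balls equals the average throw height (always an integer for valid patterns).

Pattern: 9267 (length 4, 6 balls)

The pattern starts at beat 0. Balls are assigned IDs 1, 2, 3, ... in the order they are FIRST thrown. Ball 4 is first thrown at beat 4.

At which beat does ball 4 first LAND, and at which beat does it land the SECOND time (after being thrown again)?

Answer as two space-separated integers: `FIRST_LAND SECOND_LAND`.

Answer: 13 15

Derivation:
Beat 0 (L): throw ball1 h=9 -> lands@9:R; in-air after throw: [b1@9:R]
Beat 1 (R): throw ball2 h=2 -> lands@3:R; in-air after throw: [b2@3:R b1@9:R]
Beat 2 (L): throw ball3 h=6 -> lands@8:L; in-air after throw: [b2@3:R b3@8:L b1@9:R]
Beat 3 (R): throw ball2 h=7 -> lands@10:L; in-air after throw: [b3@8:L b1@9:R b2@10:L]
Beat 4 (L): throw ball4 h=9 -> lands@13:R; in-air after throw: [b3@8:L b1@9:R b2@10:L b4@13:R]
Beat 5 (R): throw ball5 h=2 -> lands@7:R; in-air after throw: [b5@7:R b3@8:L b1@9:R b2@10:L b4@13:R]
Beat 6 (L): throw ball6 h=6 -> lands@12:L; in-air after throw: [b5@7:R b3@8:L b1@9:R b2@10:L b6@12:L b4@13:R]
Beat 7 (R): throw ball5 h=7 -> lands@14:L; in-air after throw: [b3@8:L b1@9:R b2@10:L b6@12:L b4@13:R b5@14:L]
Beat 8 (L): throw ball3 h=9 -> lands@17:R; in-air after throw: [b1@9:R b2@10:L b6@12:L b4@13:R b5@14:L b3@17:R]
Beat 9 (R): throw ball1 h=2 -> lands@11:R; in-air after throw: [b2@10:L b1@11:R b6@12:L b4@13:R b5@14:L b3@17:R]
Beat 10 (L): throw ball2 h=6 -> lands@16:L; in-air after throw: [b1@11:R b6@12:L b4@13:R b5@14:L b2@16:L b3@17:R]
Beat 11 (R): throw ball1 h=7 -> lands@18:L; in-air after throw: [b6@12:L b4@13:R b5@14:L b2@16:L b3@17:R b1@18:L]
Beat 12 (L): throw ball6 h=9 -> lands@21:R; in-air after throw: [b4@13:R b5@14:L b2@16:L b3@17:R b1@18:L b6@21:R]
Beat 13 (R): throw ball4 h=2 -> lands@15:R; in-air after throw: [b5@14:L b4@15:R b2@16:L b3@17:R b1@18:L b6@21:R]
Beat 14 (L): throw ball5 h=6 -> lands@20:L; in-air after throw: [b4@15:R b2@16:L b3@17:R b1@18:L b5@20:L b6@21:R]
Beat 15 (R): throw ball4 h=7 -> lands@22:L; in-air after throw: [b2@16:L b3@17:R b1@18:L b5@20:L b6@21:R b4@22:L]
Ball 4: thrown@4 h=9 -> first land @13; rethrown@13 h=2 -> second land @15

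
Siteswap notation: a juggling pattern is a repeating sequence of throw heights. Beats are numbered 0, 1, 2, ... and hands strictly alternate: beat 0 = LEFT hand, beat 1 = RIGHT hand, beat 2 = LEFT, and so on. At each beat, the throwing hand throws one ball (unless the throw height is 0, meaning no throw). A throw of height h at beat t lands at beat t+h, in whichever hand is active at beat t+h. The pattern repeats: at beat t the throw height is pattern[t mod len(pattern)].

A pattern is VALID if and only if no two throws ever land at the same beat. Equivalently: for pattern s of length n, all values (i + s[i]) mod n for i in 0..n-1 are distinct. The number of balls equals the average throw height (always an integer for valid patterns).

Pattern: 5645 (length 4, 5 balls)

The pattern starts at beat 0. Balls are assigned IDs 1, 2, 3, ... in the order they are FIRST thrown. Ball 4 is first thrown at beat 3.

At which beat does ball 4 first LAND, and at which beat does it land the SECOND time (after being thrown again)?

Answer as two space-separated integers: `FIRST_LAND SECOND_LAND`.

Beat 0 (L): throw ball1 h=5 -> lands@5:R; in-air after throw: [b1@5:R]
Beat 1 (R): throw ball2 h=6 -> lands@7:R; in-air after throw: [b1@5:R b2@7:R]
Beat 2 (L): throw ball3 h=4 -> lands@6:L; in-air after throw: [b1@5:R b3@6:L b2@7:R]
Beat 3 (R): throw ball4 h=5 -> lands@8:L; in-air after throw: [b1@5:R b3@6:L b2@7:R b4@8:L]
Beat 4 (L): throw ball5 h=5 -> lands@9:R; in-air after throw: [b1@5:R b3@6:L b2@7:R b4@8:L b5@9:R]
Beat 5 (R): throw ball1 h=6 -> lands@11:R; in-air after throw: [b3@6:L b2@7:R b4@8:L b5@9:R b1@11:R]
Beat 6 (L): throw ball3 h=4 -> lands@10:L; in-air after throw: [b2@7:R b4@8:L b5@9:R b3@10:L b1@11:R]
Beat 7 (R): throw ball2 h=5 -> lands@12:L; in-air after throw: [b4@8:L b5@9:R b3@10:L b1@11:R b2@12:L]
Beat 8 (L): throw ball4 h=5 -> lands@13:R; in-air after throw: [b5@9:R b3@10:L b1@11:R b2@12:L b4@13:R]
Beat 9 (R): throw ball5 h=6 -> lands@15:R; in-air after throw: [b3@10:L b1@11:R b2@12:L b4@13:R b5@15:R]
Beat 10 (L): throw ball3 h=4 -> lands@14:L; in-air after throw: [b1@11:R b2@12:L b4@13:R b3@14:L b5@15:R]
Beat 11 (R): throw ball1 h=5 -> lands@16:L; in-air after throw: [b2@12:L b4@13:R b3@14:L b5@15:R b1@16:L]
Beat 12 (L): throw ball2 h=5 -> lands@17:R; in-air after throw: [b4@13:R b3@14:L b5@15:R b1@16:L b2@17:R]
Beat 13 (R): throw ball4 h=6 -> lands@19:R; in-air after throw: [b3@14:L b5@15:R b1@16:L b2@17:R b4@19:R]
Ball 4: thrown@3 h=5 -> first land @8; rethrown@8 h=5 -> second land @13

Answer: 8 13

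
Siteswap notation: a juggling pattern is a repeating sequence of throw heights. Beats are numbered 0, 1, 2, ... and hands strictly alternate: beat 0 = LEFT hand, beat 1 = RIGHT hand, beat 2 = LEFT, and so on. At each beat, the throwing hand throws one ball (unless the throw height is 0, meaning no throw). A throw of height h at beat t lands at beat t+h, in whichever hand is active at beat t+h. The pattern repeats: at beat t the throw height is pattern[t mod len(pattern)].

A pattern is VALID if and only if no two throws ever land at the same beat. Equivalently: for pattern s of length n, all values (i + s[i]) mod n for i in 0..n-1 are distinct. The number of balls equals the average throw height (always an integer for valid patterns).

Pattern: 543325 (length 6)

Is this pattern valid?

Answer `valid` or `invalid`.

i=0: (i + s[i]) mod n = (0 + 5) mod 6 = 5
i=1: (i + s[i]) mod n = (1 + 4) mod 6 = 5
i=2: (i + s[i]) mod n = (2 + 3) mod 6 = 5
i=3: (i + s[i]) mod n = (3 + 3) mod 6 = 0
i=4: (i + s[i]) mod n = (4 + 2) mod 6 = 0
i=5: (i + s[i]) mod n = (5 + 5) mod 6 = 4
Residues: [5, 5, 5, 0, 0, 4], distinct: False

Answer: invalid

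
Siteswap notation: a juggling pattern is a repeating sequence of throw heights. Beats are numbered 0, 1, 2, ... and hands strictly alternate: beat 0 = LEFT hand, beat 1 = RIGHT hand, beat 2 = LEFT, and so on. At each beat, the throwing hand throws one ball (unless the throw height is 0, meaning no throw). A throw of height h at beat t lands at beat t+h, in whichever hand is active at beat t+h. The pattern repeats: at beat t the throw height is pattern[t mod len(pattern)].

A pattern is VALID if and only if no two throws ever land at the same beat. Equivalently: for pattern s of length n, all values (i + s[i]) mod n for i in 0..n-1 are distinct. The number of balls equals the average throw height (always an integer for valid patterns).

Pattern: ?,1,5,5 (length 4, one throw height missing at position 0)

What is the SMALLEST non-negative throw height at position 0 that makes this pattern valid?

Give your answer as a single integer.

Answer: 1

Derivation:
i=0: s[i]=? (unknown)
i=1: (1 + 1) mod 4 = 2
i=2: (2 + 5) mod 4 = 3
i=3: (3 + 5) mod 4 = 0
Known residues: [0, 2, 3]; need a permutation of 0..3, so missing residue r = 1
Need (0 + s) mod 4 = 1; smallest s = (1 - 0) mod 4 = 1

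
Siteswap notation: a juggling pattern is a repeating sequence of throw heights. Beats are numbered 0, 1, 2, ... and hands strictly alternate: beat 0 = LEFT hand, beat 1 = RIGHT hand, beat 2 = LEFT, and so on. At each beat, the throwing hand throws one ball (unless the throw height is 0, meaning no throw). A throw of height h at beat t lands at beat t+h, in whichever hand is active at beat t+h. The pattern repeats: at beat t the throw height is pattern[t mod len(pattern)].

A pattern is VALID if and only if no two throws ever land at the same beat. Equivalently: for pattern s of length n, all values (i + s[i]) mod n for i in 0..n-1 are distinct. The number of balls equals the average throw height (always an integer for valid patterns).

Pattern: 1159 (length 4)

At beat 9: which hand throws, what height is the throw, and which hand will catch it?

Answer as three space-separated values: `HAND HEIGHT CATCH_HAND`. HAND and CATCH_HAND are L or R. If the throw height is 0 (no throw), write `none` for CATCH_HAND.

Beat 9: 9 mod 2 = 1, so hand = R
Throw height = pattern[9 mod 4] = pattern[1] = 1
Lands at beat 9+1=10, 10 mod 2 = 0, so catch hand = L

Answer: R 1 L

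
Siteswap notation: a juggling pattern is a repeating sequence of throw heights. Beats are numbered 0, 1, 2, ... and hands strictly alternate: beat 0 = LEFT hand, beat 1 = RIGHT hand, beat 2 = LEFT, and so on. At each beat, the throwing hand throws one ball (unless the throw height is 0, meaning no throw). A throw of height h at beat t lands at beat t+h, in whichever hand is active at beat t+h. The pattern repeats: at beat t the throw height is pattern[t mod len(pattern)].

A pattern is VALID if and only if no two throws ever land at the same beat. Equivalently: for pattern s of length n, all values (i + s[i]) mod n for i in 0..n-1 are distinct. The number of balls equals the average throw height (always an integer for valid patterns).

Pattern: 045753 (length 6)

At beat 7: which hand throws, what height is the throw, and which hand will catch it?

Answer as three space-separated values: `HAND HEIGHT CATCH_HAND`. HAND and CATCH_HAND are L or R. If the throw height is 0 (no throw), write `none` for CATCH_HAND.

Answer: R 4 R

Derivation:
Beat 7: 7 mod 2 = 1, so hand = R
Throw height = pattern[7 mod 6] = pattern[1] = 4
Lands at beat 7+4=11, 11 mod 2 = 1, so catch hand = R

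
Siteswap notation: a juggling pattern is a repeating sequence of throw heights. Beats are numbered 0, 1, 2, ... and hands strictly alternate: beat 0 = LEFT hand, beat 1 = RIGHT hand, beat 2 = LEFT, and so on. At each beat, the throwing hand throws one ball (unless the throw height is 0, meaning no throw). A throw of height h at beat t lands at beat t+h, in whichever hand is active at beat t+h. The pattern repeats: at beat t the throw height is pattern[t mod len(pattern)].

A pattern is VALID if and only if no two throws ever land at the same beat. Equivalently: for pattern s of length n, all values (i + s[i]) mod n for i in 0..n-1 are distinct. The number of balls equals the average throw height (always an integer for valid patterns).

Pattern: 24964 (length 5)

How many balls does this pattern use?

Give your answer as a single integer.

Pattern = [2, 4, 9, 6, 4], length n = 5
  position 0: throw height = 2, running sum = 2
  position 1: throw height = 4, running sum = 6
  position 2: throw height = 9, running sum = 15
  position 3: throw height = 6, running sum = 21
  position 4: throw height = 4, running sum = 25
Total sum = 25; balls = sum / n = 25 / 5 = 5

Answer: 5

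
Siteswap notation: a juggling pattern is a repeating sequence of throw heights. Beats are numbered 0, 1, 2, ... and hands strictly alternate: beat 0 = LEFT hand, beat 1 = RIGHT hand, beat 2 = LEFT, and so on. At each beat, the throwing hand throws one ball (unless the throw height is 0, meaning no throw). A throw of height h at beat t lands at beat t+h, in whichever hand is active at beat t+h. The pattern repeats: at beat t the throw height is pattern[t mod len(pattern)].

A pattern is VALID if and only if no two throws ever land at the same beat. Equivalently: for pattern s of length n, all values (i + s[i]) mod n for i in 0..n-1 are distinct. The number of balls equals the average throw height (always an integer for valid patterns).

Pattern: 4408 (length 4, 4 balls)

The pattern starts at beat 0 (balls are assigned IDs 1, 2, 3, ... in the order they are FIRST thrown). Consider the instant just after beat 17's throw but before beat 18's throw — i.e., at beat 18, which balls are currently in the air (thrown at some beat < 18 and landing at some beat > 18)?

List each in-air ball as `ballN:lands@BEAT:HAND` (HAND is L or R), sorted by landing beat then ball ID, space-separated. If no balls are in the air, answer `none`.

Answer: ball3:lands@19:R ball1:lands@20:L ball2:lands@21:R ball4:lands@23:R

Derivation:
Beat 0 (L): throw ball1 h=4 -> lands@4:L; in-air after throw: [b1@4:L]
Beat 1 (R): throw ball2 h=4 -> lands@5:R; in-air after throw: [b1@4:L b2@5:R]
Beat 3 (R): throw ball3 h=8 -> lands@11:R; in-air after throw: [b1@4:L b2@5:R b3@11:R]
Beat 4 (L): throw ball1 h=4 -> lands@8:L; in-air after throw: [b2@5:R b1@8:L b3@11:R]
Beat 5 (R): throw ball2 h=4 -> lands@9:R; in-air after throw: [b1@8:L b2@9:R b3@11:R]
Beat 7 (R): throw ball4 h=8 -> lands@15:R; in-air after throw: [b1@8:L b2@9:R b3@11:R b4@15:R]
Beat 8 (L): throw ball1 h=4 -> lands@12:L; in-air after throw: [b2@9:R b3@11:R b1@12:L b4@15:R]
Beat 9 (R): throw ball2 h=4 -> lands@13:R; in-air after throw: [b3@11:R b1@12:L b2@13:R b4@15:R]
Beat 11 (R): throw ball3 h=8 -> lands@19:R; in-air after throw: [b1@12:L b2@13:R b4@15:R b3@19:R]
Beat 12 (L): throw ball1 h=4 -> lands@16:L; in-air after throw: [b2@13:R b4@15:R b1@16:L b3@19:R]
Beat 13 (R): throw ball2 h=4 -> lands@17:R; in-air after throw: [b4@15:R b1@16:L b2@17:R b3@19:R]
Beat 15 (R): throw ball4 h=8 -> lands@23:R; in-air after throw: [b1@16:L b2@17:R b3@19:R b4@23:R]
Beat 16 (L): throw ball1 h=4 -> lands@20:L; in-air after throw: [b2@17:R b3@19:R b1@20:L b4@23:R]
Beat 17 (R): throw ball2 h=4 -> lands@21:R; in-air after throw: [b3@19:R b1@20:L b2@21:R b4@23:R]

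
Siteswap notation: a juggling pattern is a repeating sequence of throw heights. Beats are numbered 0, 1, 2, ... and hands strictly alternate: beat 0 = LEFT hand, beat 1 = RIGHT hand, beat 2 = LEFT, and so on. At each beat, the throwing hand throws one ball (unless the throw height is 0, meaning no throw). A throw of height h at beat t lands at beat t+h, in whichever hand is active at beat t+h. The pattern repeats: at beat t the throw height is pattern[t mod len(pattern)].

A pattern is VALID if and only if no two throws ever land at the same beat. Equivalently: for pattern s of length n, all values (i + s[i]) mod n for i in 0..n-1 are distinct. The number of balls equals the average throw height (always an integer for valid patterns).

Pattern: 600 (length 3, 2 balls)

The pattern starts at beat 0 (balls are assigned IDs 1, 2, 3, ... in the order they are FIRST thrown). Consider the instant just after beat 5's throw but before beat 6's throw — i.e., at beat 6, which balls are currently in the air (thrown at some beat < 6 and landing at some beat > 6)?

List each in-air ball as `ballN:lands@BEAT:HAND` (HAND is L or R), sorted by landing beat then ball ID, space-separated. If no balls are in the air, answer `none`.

Beat 0 (L): throw ball1 h=6 -> lands@6:L; in-air after throw: [b1@6:L]
Beat 3 (R): throw ball2 h=6 -> lands@9:R; in-air after throw: [b1@6:L b2@9:R]
Beat 6 (L): throw ball1 h=6 -> lands@12:L; in-air after throw: [b2@9:R b1@12:L]

Answer: ball2:lands@9:R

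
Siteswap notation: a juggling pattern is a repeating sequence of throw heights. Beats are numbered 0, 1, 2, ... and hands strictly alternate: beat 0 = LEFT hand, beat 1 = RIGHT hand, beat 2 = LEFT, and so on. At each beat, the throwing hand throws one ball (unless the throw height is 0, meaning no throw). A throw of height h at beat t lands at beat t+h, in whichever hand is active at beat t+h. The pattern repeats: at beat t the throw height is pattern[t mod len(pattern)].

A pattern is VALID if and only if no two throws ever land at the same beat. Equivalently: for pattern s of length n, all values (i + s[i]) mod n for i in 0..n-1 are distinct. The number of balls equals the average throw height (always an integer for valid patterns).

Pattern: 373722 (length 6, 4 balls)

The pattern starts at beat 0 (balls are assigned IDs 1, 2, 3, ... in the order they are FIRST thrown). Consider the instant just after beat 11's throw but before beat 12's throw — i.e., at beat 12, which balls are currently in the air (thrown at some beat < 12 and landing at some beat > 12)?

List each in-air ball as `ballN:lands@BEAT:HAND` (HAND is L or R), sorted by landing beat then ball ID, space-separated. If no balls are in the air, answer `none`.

Answer: ball2:lands@13:R ball3:lands@14:L ball4:lands@16:L

Derivation:
Beat 0 (L): throw ball1 h=3 -> lands@3:R; in-air after throw: [b1@3:R]
Beat 1 (R): throw ball2 h=7 -> lands@8:L; in-air after throw: [b1@3:R b2@8:L]
Beat 2 (L): throw ball3 h=3 -> lands@5:R; in-air after throw: [b1@3:R b3@5:R b2@8:L]
Beat 3 (R): throw ball1 h=7 -> lands@10:L; in-air after throw: [b3@5:R b2@8:L b1@10:L]
Beat 4 (L): throw ball4 h=2 -> lands@6:L; in-air after throw: [b3@5:R b4@6:L b2@8:L b1@10:L]
Beat 5 (R): throw ball3 h=2 -> lands@7:R; in-air after throw: [b4@6:L b3@7:R b2@8:L b1@10:L]
Beat 6 (L): throw ball4 h=3 -> lands@9:R; in-air after throw: [b3@7:R b2@8:L b4@9:R b1@10:L]
Beat 7 (R): throw ball3 h=7 -> lands@14:L; in-air after throw: [b2@8:L b4@9:R b1@10:L b3@14:L]
Beat 8 (L): throw ball2 h=3 -> lands@11:R; in-air after throw: [b4@9:R b1@10:L b2@11:R b3@14:L]
Beat 9 (R): throw ball4 h=7 -> lands@16:L; in-air after throw: [b1@10:L b2@11:R b3@14:L b4@16:L]
Beat 10 (L): throw ball1 h=2 -> lands@12:L; in-air after throw: [b2@11:R b1@12:L b3@14:L b4@16:L]
Beat 11 (R): throw ball2 h=2 -> lands@13:R; in-air after throw: [b1@12:L b2@13:R b3@14:L b4@16:L]
Beat 12 (L): throw ball1 h=3 -> lands@15:R; in-air after throw: [b2@13:R b3@14:L b1@15:R b4@16:L]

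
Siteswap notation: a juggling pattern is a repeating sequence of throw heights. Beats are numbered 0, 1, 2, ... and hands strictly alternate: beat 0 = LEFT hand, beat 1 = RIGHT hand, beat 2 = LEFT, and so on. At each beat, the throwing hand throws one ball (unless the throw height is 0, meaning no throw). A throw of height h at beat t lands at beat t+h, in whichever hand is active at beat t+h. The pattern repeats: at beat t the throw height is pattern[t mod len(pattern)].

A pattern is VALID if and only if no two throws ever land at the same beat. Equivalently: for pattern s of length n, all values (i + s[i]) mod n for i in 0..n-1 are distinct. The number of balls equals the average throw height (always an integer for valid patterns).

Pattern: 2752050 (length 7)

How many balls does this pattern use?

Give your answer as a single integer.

Pattern = [2, 7, 5, 2, 0, 5, 0], length n = 7
  position 0: throw height = 2, running sum = 2
  position 1: throw height = 7, running sum = 9
  position 2: throw height = 5, running sum = 14
  position 3: throw height = 2, running sum = 16
  position 4: throw height = 0, running sum = 16
  position 5: throw height = 5, running sum = 21
  position 6: throw height = 0, running sum = 21
Total sum = 21; balls = sum / n = 21 / 7 = 3

Answer: 3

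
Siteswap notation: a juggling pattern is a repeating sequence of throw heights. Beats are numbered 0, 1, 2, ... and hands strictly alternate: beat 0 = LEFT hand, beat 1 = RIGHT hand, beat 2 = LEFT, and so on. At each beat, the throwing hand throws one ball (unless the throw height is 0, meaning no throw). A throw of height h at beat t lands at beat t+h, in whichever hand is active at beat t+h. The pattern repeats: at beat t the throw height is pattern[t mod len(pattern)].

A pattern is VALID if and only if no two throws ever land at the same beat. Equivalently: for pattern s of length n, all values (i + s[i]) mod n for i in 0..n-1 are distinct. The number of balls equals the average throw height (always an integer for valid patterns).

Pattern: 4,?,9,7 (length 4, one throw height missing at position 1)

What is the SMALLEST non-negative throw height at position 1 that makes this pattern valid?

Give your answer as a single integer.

Answer: 0

Derivation:
i=0: (0 + 4) mod 4 = 0
i=1: s[i]=? (unknown)
i=2: (2 + 9) mod 4 = 3
i=3: (3 + 7) mod 4 = 2
Known residues: [0, 2, 3]; need a permutation of 0..3, so missing residue r = 1
Need (1 + s) mod 4 = 1; smallest s = (1 - 1) mod 4 = 0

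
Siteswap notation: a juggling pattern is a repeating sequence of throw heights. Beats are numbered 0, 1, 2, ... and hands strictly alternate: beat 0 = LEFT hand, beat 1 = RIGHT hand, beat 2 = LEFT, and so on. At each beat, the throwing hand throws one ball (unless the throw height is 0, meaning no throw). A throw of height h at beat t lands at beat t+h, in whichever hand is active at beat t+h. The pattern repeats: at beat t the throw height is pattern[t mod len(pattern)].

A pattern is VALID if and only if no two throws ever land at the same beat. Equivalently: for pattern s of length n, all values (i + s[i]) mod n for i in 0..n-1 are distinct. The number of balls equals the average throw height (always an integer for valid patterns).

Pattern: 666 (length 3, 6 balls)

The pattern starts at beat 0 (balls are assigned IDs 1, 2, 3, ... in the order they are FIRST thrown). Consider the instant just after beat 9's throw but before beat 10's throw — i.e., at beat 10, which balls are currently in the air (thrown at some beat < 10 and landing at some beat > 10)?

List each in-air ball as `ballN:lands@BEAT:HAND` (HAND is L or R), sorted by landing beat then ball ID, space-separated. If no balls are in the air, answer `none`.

Answer: ball6:lands@11:R ball1:lands@12:L ball2:lands@13:R ball3:lands@14:L ball4:lands@15:R

Derivation:
Beat 0 (L): throw ball1 h=6 -> lands@6:L; in-air after throw: [b1@6:L]
Beat 1 (R): throw ball2 h=6 -> lands@7:R; in-air after throw: [b1@6:L b2@7:R]
Beat 2 (L): throw ball3 h=6 -> lands@8:L; in-air after throw: [b1@6:L b2@7:R b3@8:L]
Beat 3 (R): throw ball4 h=6 -> lands@9:R; in-air after throw: [b1@6:L b2@7:R b3@8:L b4@9:R]
Beat 4 (L): throw ball5 h=6 -> lands@10:L; in-air after throw: [b1@6:L b2@7:R b3@8:L b4@9:R b5@10:L]
Beat 5 (R): throw ball6 h=6 -> lands@11:R; in-air after throw: [b1@6:L b2@7:R b3@8:L b4@9:R b5@10:L b6@11:R]
Beat 6 (L): throw ball1 h=6 -> lands@12:L; in-air after throw: [b2@7:R b3@8:L b4@9:R b5@10:L b6@11:R b1@12:L]
Beat 7 (R): throw ball2 h=6 -> lands@13:R; in-air after throw: [b3@8:L b4@9:R b5@10:L b6@11:R b1@12:L b2@13:R]
Beat 8 (L): throw ball3 h=6 -> lands@14:L; in-air after throw: [b4@9:R b5@10:L b6@11:R b1@12:L b2@13:R b3@14:L]
Beat 9 (R): throw ball4 h=6 -> lands@15:R; in-air after throw: [b5@10:L b6@11:R b1@12:L b2@13:R b3@14:L b4@15:R]
Beat 10 (L): throw ball5 h=6 -> lands@16:L; in-air after throw: [b6@11:R b1@12:L b2@13:R b3@14:L b4@15:R b5@16:L]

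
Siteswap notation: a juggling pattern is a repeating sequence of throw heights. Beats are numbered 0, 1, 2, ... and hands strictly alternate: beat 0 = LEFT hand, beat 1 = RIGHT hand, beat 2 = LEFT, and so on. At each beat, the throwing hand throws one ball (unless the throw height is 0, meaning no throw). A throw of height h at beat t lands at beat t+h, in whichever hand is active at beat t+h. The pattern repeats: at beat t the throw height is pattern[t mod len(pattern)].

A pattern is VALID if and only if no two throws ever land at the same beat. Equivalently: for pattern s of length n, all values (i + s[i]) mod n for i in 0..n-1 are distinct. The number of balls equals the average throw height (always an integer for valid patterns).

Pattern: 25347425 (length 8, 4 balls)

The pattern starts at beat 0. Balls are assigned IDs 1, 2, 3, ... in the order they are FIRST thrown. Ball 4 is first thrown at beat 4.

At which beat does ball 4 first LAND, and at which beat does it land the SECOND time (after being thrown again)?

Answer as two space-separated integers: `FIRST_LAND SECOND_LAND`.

Answer: 11 15

Derivation:
Beat 0 (L): throw ball1 h=2 -> lands@2:L; in-air after throw: [b1@2:L]
Beat 1 (R): throw ball2 h=5 -> lands@6:L; in-air after throw: [b1@2:L b2@6:L]
Beat 2 (L): throw ball1 h=3 -> lands@5:R; in-air after throw: [b1@5:R b2@6:L]
Beat 3 (R): throw ball3 h=4 -> lands@7:R; in-air after throw: [b1@5:R b2@6:L b3@7:R]
Beat 4 (L): throw ball4 h=7 -> lands@11:R; in-air after throw: [b1@5:R b2@6:L b3@7:R b4@11:R]
Beat 5 (R): throw ball1 h=4 -> lands@9:R; in-air after throw: [b2@6:L b3@7:R b1@9:R b4@11:R]
Beat 6 (L): throw ball2 h=2 -> lands@8:L; in-air after throw: [b3@7:R b2@8:L b1@9:R b4@11:R]
Beat 7 (R): throw ball3 h=5 -> lands@12:L; in-air after throw: [b2@8:L b1@9:R b4@11:R b3@12:L]
Beat 8 (L): throw ball2 h=2 -> lands@10:L; in-air after throw: [b1@9:R b2@10:L b4@11:R b3@12:L]
Beat 9 (R): throw ball1 h=5 -> lands@14:L; in-air after throw: [b2@10:L b4@11:R b3@12:L b1@14:L]
Beat 10 (L): throw ball2 h=3 -> lands@13:R; in-air after throw: [b4@11:R b3@12:L b2@13:R b1@14:L]
Beat 11 (R): throw ball4 h=4 -> lands@15:R; in-air after throw: [b3@12:L b2@13:R b1@14:L b4@15:R]
Beat 12 (L): throw ball3 h=7 -> lands@19:R; in-air after throw: [b2@13:R b1@14:L b4@15:R b3@19:R]
Beat 13 (R): throw ball2 h=4 -> lands@17:R; in-air after throw: [b1@14:L b4@15:R b2@17:R b3@19:R]
Beat 14 (L): throw ball1 h=2 -> lands@16:L; in-air after throw: [b4@15:R b1@16:L b2@17:R b3@19:R]
Beat 15 (R): throw ball4 h=5 -> lands@20:L; in-air after throw: [b1@16:L b2@17:R b3@19:R b4@20:L]
Ball 4: thrown@4 h=7 -> first land @11; rethrown@11 h=4 -> second land @15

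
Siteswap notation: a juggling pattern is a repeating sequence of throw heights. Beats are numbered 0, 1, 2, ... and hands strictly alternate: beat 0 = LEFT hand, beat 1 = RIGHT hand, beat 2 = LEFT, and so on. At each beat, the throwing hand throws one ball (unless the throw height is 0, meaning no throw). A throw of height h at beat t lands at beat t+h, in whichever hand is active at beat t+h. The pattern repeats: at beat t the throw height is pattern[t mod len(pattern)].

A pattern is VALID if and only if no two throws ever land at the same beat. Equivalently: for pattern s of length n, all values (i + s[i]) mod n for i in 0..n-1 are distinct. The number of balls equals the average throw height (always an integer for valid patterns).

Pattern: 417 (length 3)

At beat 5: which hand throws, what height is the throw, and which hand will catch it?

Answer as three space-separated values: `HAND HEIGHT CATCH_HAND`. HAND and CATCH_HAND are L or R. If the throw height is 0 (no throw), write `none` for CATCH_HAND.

Answer: R 7 L

Derivation:
Beat 5: 5 mod 2 = 1, so hand = R
Throw height = pattern[5 mod 3] = pattern[2] = 7
Lands at beat 5+7=12, 12 mod 2 = 0, so catch hand = L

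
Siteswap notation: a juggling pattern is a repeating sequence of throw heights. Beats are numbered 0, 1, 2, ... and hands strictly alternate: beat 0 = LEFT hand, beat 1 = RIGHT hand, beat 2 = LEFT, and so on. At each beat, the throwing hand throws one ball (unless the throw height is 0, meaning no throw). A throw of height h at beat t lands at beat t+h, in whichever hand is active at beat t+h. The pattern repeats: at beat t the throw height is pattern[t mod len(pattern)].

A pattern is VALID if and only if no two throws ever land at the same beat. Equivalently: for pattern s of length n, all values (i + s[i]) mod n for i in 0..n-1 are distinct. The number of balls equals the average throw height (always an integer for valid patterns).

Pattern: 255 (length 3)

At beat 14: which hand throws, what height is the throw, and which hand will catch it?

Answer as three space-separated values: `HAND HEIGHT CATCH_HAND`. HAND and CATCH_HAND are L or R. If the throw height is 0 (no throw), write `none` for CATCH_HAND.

Answer: L 5 R

Derivation:
Beat 14: 14 mod 2 = 0, so hand = L
Throw height = pattern[14 mod 3] = pattern[2] = 5
Lands at beat 14+5=19, 19 mod 2 = 1, so catch hand = R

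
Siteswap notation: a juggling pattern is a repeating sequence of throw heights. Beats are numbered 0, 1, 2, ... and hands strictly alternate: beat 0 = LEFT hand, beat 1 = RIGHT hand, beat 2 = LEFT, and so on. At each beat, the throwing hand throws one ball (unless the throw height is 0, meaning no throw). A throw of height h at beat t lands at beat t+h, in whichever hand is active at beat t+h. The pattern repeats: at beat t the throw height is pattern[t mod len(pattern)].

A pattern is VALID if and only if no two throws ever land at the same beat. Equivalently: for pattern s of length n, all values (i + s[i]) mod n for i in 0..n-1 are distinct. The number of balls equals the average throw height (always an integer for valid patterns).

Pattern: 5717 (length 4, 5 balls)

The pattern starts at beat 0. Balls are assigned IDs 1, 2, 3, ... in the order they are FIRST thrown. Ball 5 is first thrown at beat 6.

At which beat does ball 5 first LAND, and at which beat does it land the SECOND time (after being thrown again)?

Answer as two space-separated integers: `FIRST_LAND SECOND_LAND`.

Answer: 7 14

Derivation:
Beat 0 (L): throw ball1 h=5 -> lands@5:R; in-air after throw: [b1@5:R]
Beat 1 (R): throw ball2 h=7 -> lands@8:L; in-air after throw: [b1@5:R b2@8:L]
Beat 2 (L): throw ball3 h=1 -> lands@3:R; in-air after throw: [b3@3:R b1@5:R b2@8:L]
Beat 3 (R): throw ball3 h=7 -> lands@10:L; in-air after throw: [b1@5:R b2@8:L b3@10:L]
Beat 4 (L): throw ball4 h=5 -> lands@9:R; in-air after throw: [b1@5:R b2@8:L b4@9:R b3@10:L]
Beat 5 (R): throw ball1 h=7 -> lands@12:L; in-air after throw: [b2@8:L b4@9:R b3@10:L b1@12:L]
Beat 6 (L): throw ball5 h=1 -> lands@7:R; in-air after throw: [b5@7:R b2@8:L b4@9:R b3@10:L b1@12:L]
Beat 7 (R): throw ball5 h=7 -> lands@14:L; in-air after throw: [b2@8:L b4@9:R b3@10:L b1@12:L b5@14:L]
Beat 8 (L): throw ball2 h=5 -> lands@13:R; in-air after throw: [b4@9:R b3@10:L b1@12:L b2@13:R b5@14:L]
Beat 9 (R): throw ball4 h=7 -> lands@16:L; in-air after throw: [b3@10:L b1@12:L b2@13:R b5@14:L b4@16:L]
Beat 10 (L): throw ball3 h=1 -> lands@11:R; in-air after throw: [b3@11:R b1@12:L b2@13:R b5@14:L b4@16:L]
Beat 11 (R): throw ball3 h=7 -> lands@18:L; in-air after throw: [b1@12:L b2@13:R b5@14:L b4@16:L b3@18:L]
Beat 12 (L): throw ball1 h=5 -> lands@17:R; in-air after throw: [b2@13:R b5@14:L b4@16:L b1@17:R b3@18:L]
Beat 13 (R): throw ball2 h=7 -> lands@20:L; in-air after throw: [b5@14:L b4@16:L b1@17:R b3@18:L b2@20:L]
Beat 14 (L): throw ball5 h=1 -> lands@15:R; in-air after throw: [b5@15:R b4@16:L b1@17:R b3@18:L b2@20:L]
Ball 5: thrown@6 h=1 -> first land @7; rethrown@7 h=7 -> second land @14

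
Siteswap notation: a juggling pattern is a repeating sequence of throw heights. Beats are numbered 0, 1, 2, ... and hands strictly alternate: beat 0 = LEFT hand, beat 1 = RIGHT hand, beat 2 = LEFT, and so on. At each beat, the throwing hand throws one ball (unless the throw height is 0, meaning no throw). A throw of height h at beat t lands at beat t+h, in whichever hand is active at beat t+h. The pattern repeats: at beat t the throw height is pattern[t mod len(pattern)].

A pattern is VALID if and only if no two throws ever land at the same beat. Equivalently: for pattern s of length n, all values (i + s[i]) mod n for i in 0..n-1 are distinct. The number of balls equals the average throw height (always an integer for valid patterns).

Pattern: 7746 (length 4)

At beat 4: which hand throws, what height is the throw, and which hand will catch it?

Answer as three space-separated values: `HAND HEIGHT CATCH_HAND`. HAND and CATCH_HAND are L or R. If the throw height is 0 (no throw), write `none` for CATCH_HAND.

Beat 4: 4 mod 2 = 0, so hand = L
Throw height = pattern[4 mod 4] = pattern[0] = 7
Lands at beat 4+7=11, 11 mod 2 = 1, so catch hand = R

Answer: L 7 R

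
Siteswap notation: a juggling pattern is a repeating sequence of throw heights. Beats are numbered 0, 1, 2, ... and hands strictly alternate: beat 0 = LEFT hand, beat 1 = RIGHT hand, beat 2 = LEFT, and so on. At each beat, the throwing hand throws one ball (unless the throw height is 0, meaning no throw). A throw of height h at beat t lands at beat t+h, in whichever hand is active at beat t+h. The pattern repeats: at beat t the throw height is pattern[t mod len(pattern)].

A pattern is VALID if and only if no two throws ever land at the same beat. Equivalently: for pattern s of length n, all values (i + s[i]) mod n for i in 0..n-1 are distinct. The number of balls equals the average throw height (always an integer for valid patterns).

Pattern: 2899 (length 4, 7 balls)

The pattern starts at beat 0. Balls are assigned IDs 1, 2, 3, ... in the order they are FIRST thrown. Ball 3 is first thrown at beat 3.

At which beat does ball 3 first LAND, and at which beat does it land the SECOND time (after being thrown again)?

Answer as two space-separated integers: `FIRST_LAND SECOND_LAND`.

Beat 0 (L): throw ball1 h=2 -> lands@2:L; in-air after throw: [b1@2:L]
Beat 1 (R): throw ball2 h=8 -> lands@9:R; in-air after throw: [b1@2:L b2@9:R]
Beat 2 (L): throw ball1 h=9 -> lands@11:R; in-air after throw: [b2@9:R b1@11:R]
Beat 3 (R): throw ball3 h=9 -> lands@12:L; in-air after throw: [b2@9:R b1@11:R b3@12:L]
Beat 4 (L): throw ball4 h=2 -> lands@6:L; in-air after throw: [b4@6:L b2@9:R b1@11:R b3@12:L]
Beat 5 (R): throw ball5 h=8 -> lands@13:R; in-air after throw: [b4@6:L b2@9:R b1@11:R b3@12:L b5@13:R]
Beat 6 (L): throw ball4 h=9 -> lands@15:R; in-air after throw: [b2@9:R b1@11:R b3@12:L b5@13:R b4@15:R]
Beat 7 (R): throw ball6 h=9 -> lands@16:L; in-air after throw: [b2@9:R b1@11:R b3@12:L b5@13:R b4@15:R b6@16:L]
Beat 8 (L): throw ball7 h=2 -> lands@10:L; in-air after throw: [b2@9:R b7@10:L b1@11:R b3@12:L b5@13:R b4@15:R b6@16:L]
Beat 9 (R): throw ball2 h=8 -> lands@17:R; in-air after throw: [b7@10:L b1@11:R b3@12:L b5@13:R b4@15:R b6@16:L b2@17:R]
Beat 10 (L): throw ball7 h=9 -> lands@19:R; in-air after throw: [b1@11:R b3@12:L b5@13:R b4@15:R b6@16:L b2@17:R b7@19:R]
Beat 11 (R): throw ball1 h=9 -> lands@20:L; in-air after throw: [b3@12:L b5@13:R b4@15:R b6@16:L b2@17:R b7@19:R b1@20:L]
Beat 12 (L): throw ball3 h=2 -> lands@14:L; in-air after throw: [b5@13:R b3@14:L b4@15:R b6@16:L b2@17:R b7@19:R b1@20:L]
Beat 13 (R): throw ball5 h=8 -> lands@21:R; in-air after throw: [b3@14:L b4@15:R b6@16:L b2@17:R b7@19:R b1@20:L b5@21:R]
Beat 14 (L): throw ball3 h=9 -> lands@23:R; in-air after throw: [b4@15:R b6@16:L b2@17:R b7@19:R b1@20:L b5@21:R b3@23:R]
Ball 3: thrown@3 h=9 -> first land @12; rethrown@12 h=2 -> second land @14

Answer: 12 14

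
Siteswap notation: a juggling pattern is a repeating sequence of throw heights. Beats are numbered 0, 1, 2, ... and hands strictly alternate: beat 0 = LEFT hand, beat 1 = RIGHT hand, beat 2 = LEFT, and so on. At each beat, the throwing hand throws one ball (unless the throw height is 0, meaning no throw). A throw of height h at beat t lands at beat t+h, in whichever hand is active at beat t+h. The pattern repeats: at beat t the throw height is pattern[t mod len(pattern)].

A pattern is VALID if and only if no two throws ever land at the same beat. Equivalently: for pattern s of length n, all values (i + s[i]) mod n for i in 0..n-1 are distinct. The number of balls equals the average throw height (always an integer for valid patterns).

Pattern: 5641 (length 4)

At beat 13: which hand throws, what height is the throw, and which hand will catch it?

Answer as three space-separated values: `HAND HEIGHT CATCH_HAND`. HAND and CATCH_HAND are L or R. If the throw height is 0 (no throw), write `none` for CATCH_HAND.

Beat 13: 13 mod 2 = 1, so hand = R
Throw height = pattern[13 mod 4] = pattern[1] = 6
Lands at beat 13+6=19, 19 mod 2 = 1, so catch hand = R

Answer: R 6 R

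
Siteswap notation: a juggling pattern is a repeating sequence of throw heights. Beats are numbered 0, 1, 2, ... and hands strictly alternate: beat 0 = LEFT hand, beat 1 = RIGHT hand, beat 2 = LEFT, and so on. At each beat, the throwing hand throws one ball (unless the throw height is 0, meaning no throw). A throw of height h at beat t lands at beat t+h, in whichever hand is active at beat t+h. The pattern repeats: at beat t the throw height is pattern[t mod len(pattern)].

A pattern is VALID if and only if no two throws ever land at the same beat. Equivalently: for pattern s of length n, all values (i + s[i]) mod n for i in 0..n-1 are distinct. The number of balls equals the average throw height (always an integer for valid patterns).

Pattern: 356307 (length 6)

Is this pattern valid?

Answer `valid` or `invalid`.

i=0: (i + s[i]) mod n = (0 + 3) mod 6 = 3
i=1: (i + s[i]) mod n = (1 + 5) mod 6 = 0
i=2: (i + s[i]) mod n = (2 + 6) mod 6 = 2
i=3: (i + s[i]) mod n = (3 + 3) mod 6 = 0
i=4: (i + s[i]) mod n = (4 + 0) mod 6 = 4
i=5: (i + s[i]) mod n = (5 + 7) mod 6 = 0
Residues: [3, 0, 2, 0, 4, 0], distinct: False

Answer: invalid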